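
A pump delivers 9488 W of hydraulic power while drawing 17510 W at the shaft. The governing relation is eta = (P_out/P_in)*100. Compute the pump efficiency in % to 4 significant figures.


eta = (9488 / 17510) * 100 = 54.19 %
Therefore the pump efficiency = 54.19 %.


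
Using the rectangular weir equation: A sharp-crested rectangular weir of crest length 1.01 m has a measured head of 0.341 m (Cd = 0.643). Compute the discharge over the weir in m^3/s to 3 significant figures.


Approach: apply the rectangular weir equation, Q = (2/3)*Cd*L*sqrt(2g)*H^1.5.
Q = (2/3)*0.643*1.01*sqrt(2*9.81)*0.341^1.5 = 0.382 m^3/s
Therefore the discharge over the weir = 0.382 m^3/s.


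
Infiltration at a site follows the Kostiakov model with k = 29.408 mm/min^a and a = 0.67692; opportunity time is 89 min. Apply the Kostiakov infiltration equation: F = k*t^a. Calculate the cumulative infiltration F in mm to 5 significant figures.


F = 29.408 * 89^0.67692 = 613.83 mm
Therefore the cumulative infiltration F = 613.83 mm.


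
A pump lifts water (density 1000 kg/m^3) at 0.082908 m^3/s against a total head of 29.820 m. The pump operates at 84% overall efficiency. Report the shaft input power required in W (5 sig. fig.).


Approach: apply hydraulic power then efficiency conversion, P = rho*g*Q*H; P_in = P/eta.
Step 1 — hydraulic power (P = rho*g*Q*H):
  P = 1000 * 9.81 * 0.082908 * 29.820 = 24253.43 W
Step 2 — input power: P_in = P/eta = 24253.43 / 0.84 = 28873 W
Therefore the shaft input power required = 28873 W.


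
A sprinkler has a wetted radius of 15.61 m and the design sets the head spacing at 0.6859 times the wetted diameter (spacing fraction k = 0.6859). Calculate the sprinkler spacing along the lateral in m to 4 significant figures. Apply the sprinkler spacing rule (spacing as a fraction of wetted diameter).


Approach: apply the sprinkler spacing rule (spacing as a fraction of wetted diameter), S = k*(2*R).
S = 0.6859 * (2 * 15.61) = 21.41 m
Therefore the sprinkler spacing along the lateral = 21.41 m.


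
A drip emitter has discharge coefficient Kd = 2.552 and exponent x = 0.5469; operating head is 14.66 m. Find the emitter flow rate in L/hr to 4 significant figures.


Approach: apply the emitter characteristic equation, q = Kd * h^x.
q = 2.552 * 14.66^0.5469 = 11.08 L/hr
Therefore the emitter flow rate = 11.08 L/hr.


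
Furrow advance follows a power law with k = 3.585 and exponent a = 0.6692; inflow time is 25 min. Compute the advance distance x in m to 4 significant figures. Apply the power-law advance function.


Approach: apply the power-law advance function, x = k*t^a.
x = 3.585 * 25^0.6692 = 30.90 m
Therefore the advance distance x = 30.90 m.


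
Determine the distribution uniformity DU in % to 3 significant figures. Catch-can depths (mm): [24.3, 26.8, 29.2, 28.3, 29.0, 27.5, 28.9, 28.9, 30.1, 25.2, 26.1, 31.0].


Approach: apply the low-quarter distribution uniformity, DU = (mean of lowest quarter of readings / overall mean)*100.
sorted lowest 3 of 12: [24.3, 25.2, 26.1] -> mean = 25.200 mm
overall mean = 27.942 mm
DU = (25.200/27.942)*100 = 90.2 %
Therefore the distribution uniformity DU = 90.2 %.


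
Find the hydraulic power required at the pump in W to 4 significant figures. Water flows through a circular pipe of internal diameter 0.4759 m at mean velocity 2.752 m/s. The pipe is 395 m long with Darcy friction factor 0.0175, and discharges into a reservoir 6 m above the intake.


Approach: apply continuity + Darcy-Weisbach + hydraulic power, Q = A*v; hf = f*(L/D)*(v^2/(2g)); H = static + hf; P = rho*g*Q*H.
Step 1 — flow rate (continuity, Q = A*v):
  A = pi*(0.4759/2)^2 = 0.177878 m^2
  Q = 0.177878 * 2.752 = 0.489519 m^3/s
Step 2 — friction head loss (Darcy-Weisbach):
  hf = 0.0175 * (395/0.4759) * (2.752^2 / (2*9.81))
  hf = 5.60683 m
Step 3 — total head: H = 6 + 5.60683 = 11.6068 m
Step 4 — hydraulic power (P = rho*g*Q*H):
  P = 1000 * 9.81 * 0.489519 * 11.6068 = 55740 W
Therefore the hydraulic power required at the pump = 55740 W.


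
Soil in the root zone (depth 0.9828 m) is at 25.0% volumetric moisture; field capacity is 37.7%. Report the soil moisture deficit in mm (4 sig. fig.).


Approach: apply the soil moisture deficit relation, SMD = (FC - theta)/100 * depth * 1000.
SMD = (37.7 - 25.0)/100 * 0.9828 * 1000 = 124.8 mm
Therefore the soil moisture deficit = 124.8 mm.


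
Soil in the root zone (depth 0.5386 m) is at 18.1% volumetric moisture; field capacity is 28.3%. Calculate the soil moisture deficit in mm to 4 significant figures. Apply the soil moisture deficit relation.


Approach: apply the soil moisture deficit relation, SMD = (FC - theta)/100 * depth * 1000.
SMD = (28.3 - 18.1)/100 * 0.5386 * 1000 = 54.94 mm
Therefore the soil moisture deficit = 54.94 mm.


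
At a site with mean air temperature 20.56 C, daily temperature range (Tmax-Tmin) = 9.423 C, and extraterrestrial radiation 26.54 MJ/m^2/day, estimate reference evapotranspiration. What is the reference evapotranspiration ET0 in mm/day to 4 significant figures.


Approach: apply the Hargreaves-Samani method, ET0 = 0.0023*(Tmean+17.8)*sqrt(Tmax-Tmin)*0.408*Ra.
ET0 = 0.0023*(20.56+17.8)*sqrt(9.423)*0.408*26.54 = 2.933 mm/day
Therefore the reference evapotranspiration ET0 = 2.933 mm/day.


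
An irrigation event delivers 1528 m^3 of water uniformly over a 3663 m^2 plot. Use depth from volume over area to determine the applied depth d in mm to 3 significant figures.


Approach: apply depth from volume over area, d = (V/A)*1000.
d = (1528 / 3663) * 1000 = 417 mm
Therefore the applied depth d = 417 mm.


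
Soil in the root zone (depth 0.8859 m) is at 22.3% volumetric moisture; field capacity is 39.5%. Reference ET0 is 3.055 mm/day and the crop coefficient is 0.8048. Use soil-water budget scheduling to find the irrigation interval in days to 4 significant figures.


Approach: apply soil-water budget scheduling, SMD = (FC-theta)/100*depth*1000; ETc = ET0*Kc; interval = SMD/ETc.
Step 1 — soil moisture deficit:
  SMD = (39.5 - 22.3)/100 * 0.8859 * 1000 = 152.375 mm
Step 2 — daily crop ET (ETc = ET0*Kc):
  ETc = 3.055 * 0.8048 = 2.45866 mm/day
Step 3 — irrigation interval (SMD/ETc):
  interval = 152.375 / 2.45866 = 61.97 days
Therefore the irrigation interval = 61.97 days.


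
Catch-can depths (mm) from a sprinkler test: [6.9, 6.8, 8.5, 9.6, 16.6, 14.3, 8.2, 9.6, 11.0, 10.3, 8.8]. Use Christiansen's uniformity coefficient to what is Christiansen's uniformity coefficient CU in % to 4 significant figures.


Approach: apply Christiansen's uniformity coefficient, CU = (1 - mean_abs_deviation/mean)*100.
mean = 10.0545 mm
mean |d_i - mean| = 2.17851 mm
CU = (1 - 2.17851/10.0545)*100 = 78.33 %
Therefore Christiansen's uniformity coefficient CU = 78.33 %.


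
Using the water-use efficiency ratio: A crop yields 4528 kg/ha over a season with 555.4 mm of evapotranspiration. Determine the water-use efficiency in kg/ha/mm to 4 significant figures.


Approach: apply the water-use efficiency ratio, WUE = yield/ET.
WUE = 4528 / 555.4 = 8.153 kg/ha/mm
Therefore the water-use efficiency = 8.153 kg/ha/mm.


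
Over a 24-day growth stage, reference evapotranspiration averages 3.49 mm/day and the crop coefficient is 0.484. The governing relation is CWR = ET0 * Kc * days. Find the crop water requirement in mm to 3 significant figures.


CWR = 3.49 * 0.484 * 24 = 40.5 mm
Therefore the crop water requirement = 40.5 mm.


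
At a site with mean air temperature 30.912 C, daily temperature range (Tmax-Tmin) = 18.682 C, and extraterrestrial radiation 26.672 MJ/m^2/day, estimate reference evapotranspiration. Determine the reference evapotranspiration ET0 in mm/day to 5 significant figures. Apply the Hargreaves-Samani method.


Approach: apply the Hargreaves-Samani method, ET0 = 0.0023*(Tmean+17.8)*sqrt(Tmax-Tmin)*0.408*Ra.
ET0 = 0.0023*(30.912+17.8)*sqrt(18.682)*0.408*26.672 = 5.2698 mm/day
Therefore the reference evapotranspiration ET0 = 5.2698 mm/day.


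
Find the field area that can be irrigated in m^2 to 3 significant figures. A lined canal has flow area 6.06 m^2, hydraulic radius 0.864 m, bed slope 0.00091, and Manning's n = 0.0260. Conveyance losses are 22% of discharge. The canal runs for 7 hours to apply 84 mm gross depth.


Approach: apply Manning's equation with a conveyance and depth budget, Q = (1/n)*A*R^(2/3)*S^(1/2); Q_field = Q*(1-loss); Area = Q_field*t/(d/1000).
Step 1 — canal discharge (Manning's equation):
  Q = (1/0.0260) * 6.06 * 0.864^(2/3) * 0.00091^(1/2) = 6.3782 m^3/s
Step 2 — delivered flow: Q_field = 6.3782*(1 - 22/100) = 4.9750 m^3/s
Step 3 — volume delivered: V = 4.9750 * 7*3600 = 125370 m^3
Step 4 — area served: A = V / (depth/1000) = 125370 / 0.084 = 1490000 m^2
Therefore the field area that can be irrigated = 1490000 m^2.


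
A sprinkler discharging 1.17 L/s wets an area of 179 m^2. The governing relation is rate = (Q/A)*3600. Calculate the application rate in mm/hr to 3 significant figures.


rate = (1.17 / 179) * 3600 = 23.5 mm/hr
Therefore the application rate = 23.5 mm/hr.


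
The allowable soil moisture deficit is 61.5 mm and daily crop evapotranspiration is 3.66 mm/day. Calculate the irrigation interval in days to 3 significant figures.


Approach: apply the irrigation interval relation, interval = SMD / ETc.
interval = 61.5 / 3.66 = 16.8 days
Therefore the irrigation interval = 16.8 days.


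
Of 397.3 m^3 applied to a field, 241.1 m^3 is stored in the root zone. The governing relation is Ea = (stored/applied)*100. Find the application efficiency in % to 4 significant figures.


Ea = (241.1/397.3)*100 = 60.68 %
Therefore the application efficiency = 60.68 %.


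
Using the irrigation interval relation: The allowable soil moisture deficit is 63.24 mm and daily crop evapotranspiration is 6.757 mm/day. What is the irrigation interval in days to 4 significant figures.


Approach: apply the irrigation interval relation, interval = SMD / ETc.
interval = 63.24 / 6.757 = 9.359 days
Therefore the irrigation interval = 9.359 days.


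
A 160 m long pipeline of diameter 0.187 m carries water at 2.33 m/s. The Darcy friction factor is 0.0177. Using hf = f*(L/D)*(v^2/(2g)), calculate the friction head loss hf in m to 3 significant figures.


hf = 0.0177 * (160/0.187) * (2.33^2 / (2*9.81))
hf = 4.19 m
Therefore the friction head loss hf = 4.19 m.


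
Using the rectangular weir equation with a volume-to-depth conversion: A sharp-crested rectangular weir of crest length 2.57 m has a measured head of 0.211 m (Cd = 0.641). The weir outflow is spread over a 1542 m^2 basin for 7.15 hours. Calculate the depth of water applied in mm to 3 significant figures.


Approach: apply the rectangular weir equation with a volume-to-depth conversion, Q = (2/3)*Cd*L*sqrt(2g)*H^1.5; d = Q*t/A * 1000.
Step 1 — weir discharge:
  Q = (2/3)*0.641*2.57*sqrt(2*9.81)*0.211^1.5 = 0.47149 m^3/s
Step 2 — volume: V = 0.47149 * 7.15*3600 = 12136 m^3
Step 3 — depth: d = V/A * 1000 = 12136/1542 * 1000 = 7870 mm
Therefore the depth of water applied = 7870 mm.


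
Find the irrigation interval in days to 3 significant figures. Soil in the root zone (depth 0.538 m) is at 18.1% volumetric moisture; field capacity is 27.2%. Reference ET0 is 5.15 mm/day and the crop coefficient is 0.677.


Approach: apply soil-water budget scheduling, SMD = (FC-theta)/100*depth*1000; ETc = ET0*Kc; interval = SMD/ETc.
Step 1 — soil moisture deficit:
  SMD = (27.2 - 18.1)/100 * 0.538 * 1000 = 48.958 mm
Step 2 — daily crop ET (ETc = ET0*Kc):
  ETc = 5.15 * 0.677 = 3.4866 mm/day
Step 3 — irrigation interval (SMD/ETc):
  interval = 48.958 / 3.4866 = 14.0 days
Therefore the irrigation interval = 14.0 days.


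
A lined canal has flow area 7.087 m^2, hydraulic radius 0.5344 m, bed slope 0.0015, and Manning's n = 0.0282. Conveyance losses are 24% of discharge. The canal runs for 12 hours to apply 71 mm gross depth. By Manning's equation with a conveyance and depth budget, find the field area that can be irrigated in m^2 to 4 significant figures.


Approach: apply Manning's equation with a conveyance and depth budget, Q = (1/n)*A*R^(2/3)*S^(1/2); Q_field = Q*(1-loss); Area = Q_field*t/(d/1000).
Step 1 — canal discharge (Manning's equation):
  Q = (1/0.0282) * 7.087 * 0.5344^(2/3) * 0.0015^(1/2) = 6.40968 m^3/s
Step 2 — delivered flow: Q_field = 6.40968*(1 - 24/100) = 4.87136 m^3/s
Step 3 — volume delivered: V = 4.87136 * 12*3600 = 210443 m^3
Step 4 — area served: A = V / (depth/1000) = 210443 / 0.071 = 2964000 m^2
Therefore the field area that can be irrigated = 2964000 m^2.


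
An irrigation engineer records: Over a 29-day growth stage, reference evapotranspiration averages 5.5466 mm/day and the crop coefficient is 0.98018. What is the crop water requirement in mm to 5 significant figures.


Approach: apply the crop water requirement relation, CWR = ET0 * Kc * days.
CWR = 5.5466 * 0.98018 * 29 = 157.66 mm
Therefore the crop water requirement = 157.66 mm.


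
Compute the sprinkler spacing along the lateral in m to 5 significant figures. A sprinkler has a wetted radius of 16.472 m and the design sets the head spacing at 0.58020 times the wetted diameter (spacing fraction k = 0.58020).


Approach: apply the sprinkler spacing rule (spacing as a fraction of wetted diameter), S = k*(2*R).
S = 0.58020 * (2 * 16.472) = 19.114 m
Therefore the sprinkler spacing along the lateral = 19.114 m.


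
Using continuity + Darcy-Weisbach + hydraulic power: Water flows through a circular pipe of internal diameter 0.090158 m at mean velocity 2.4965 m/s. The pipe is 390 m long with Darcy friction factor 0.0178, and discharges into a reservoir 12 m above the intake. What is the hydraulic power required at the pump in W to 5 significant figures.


Approach: apply continuity + Darcy-Weisbach + hydraulic power, Q = A*v; hf = f*(L/D)*(v^2/(2g)); H = static + hf; P = rho*g*Q*H.
Step 1 — flow rate (continuity, Q = A*v):
  A = pi*(0.090158/2)^2 = 0.006384081 m^2
  Q = 0.006384081 * 2.4965 = 0.01593786 m^3/s
Step 2 — friction head loss (Darcy-Weisbach):
  hf = 0.0178 * (390/0.090158) * (2.4965^2 / (2*9.81))
  hf = 24.45933 m
Step 3 — total head: H = 12 + 24.45933 = 36.45933 m
Step 4 — hydraulic power (P = rho*g*Q*H):
  P = 1000 * 9.81 * 0.01593786 * 36.45933 = 5700.4 W
Therefore the hydraulic power required at the pump = 5700.4 W.


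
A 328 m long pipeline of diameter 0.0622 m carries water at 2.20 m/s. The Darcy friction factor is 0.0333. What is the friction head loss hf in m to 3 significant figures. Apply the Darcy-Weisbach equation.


Approach: apply the Darcy-Weisbach equation, hf = f*(L/D)*(v^2/(2g)).
hf = 0.0333 * (328/0.0622) * (2.20^2 / (2*9.81))
hf = 43.3 m
Therefore the friction head loss hf = 43.3 m.


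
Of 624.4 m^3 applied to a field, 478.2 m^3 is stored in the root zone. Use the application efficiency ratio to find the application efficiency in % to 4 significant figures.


Approach: apply the application efficiency ratio, Ea = (stored/applied)*100.
Ea = (478.2/624.4)*100 = 76.59 %
Therefore the application efficiency = 76.59 %.


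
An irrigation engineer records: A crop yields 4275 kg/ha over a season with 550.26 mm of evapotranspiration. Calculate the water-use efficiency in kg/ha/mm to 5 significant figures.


Approach: apply the water-use efficiency ratio, WUE = yield/ET.
WUE = 4275 / 550.26 = 7.7691 kg/ha/mm
Therefore the water-use efficiency = 7.7691 kg/ha/mm.


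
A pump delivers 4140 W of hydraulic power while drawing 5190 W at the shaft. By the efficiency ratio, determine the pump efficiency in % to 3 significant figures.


Approach: apply the efficiency ratio, eta = (P_out/P_in)*100.
eta = (4140 / 5190) * 100 = 79.8 %
Therefore the pump efficiency = 79.8 %.


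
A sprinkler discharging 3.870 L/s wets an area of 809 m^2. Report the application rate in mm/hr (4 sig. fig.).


Approach: apply the application rate relation, rate = (Q/A)*3600.
rate = (3.870 / 809) * 3600 = 17.22 mm/hr
Therefore the application rate = 17.22 mm/hr.


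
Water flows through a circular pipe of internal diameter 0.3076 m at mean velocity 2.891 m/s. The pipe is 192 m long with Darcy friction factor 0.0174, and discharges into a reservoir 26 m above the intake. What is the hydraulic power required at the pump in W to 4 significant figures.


Approach: apply continuity + Darcy-Weisbach + hydraulic power, Q = A*v; hf = f*(L/D)*(v^2/(2g)); H = static + hf; P = rho*g*Q*H.
Step 1 — flow rate (continuity, Q = A*v):
  A = pi*(0.3076/2)^2 = 0.0743126 m^2
  Q = 0.0743126 * 2.891 = 0.214838 m^3/s
Step 2 — friction head loss (Darcy-Weisbach):
  hf = 0.0174 * (192/0.3076) * (2.891^2 / (2*9.81))
  hf = 4.62659 m
Step 3 — total head: H = 26 + 4.62659 = 30.6266 m
Step 4 — hydraulic power (P = rho*g*Q*H):
  P = 1000 * 9.81 * 0.214838 * 30.6266 = 64550 W
Therefore the hydraulic power required at the pump = 64550 W.


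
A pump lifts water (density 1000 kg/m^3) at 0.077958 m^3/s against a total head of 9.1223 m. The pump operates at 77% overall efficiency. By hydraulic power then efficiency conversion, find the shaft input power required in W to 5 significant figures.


Approach: apply hydraulic power then efficiency conversion, P = rho*g*Q*H; P_in = P/eta.
Step 1 — hydraulic power (P = rho*g*Q*H):
  P = 1000 * 9.81 * 0.077958 * 9.1223 = 6976.443 W
Step 2 — input power: P_in = P/eta = 6976.443 / 0.77 = 9060.3 W
Therefore the shaft input power required = 9060.3 W.


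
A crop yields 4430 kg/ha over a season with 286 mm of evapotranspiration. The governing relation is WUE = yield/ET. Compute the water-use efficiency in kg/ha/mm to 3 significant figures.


WUE = 4430 / 286 = 15.5 kg/ha/mm
Therefore the water-use efficiency = 15.5 kg/ha/mm.


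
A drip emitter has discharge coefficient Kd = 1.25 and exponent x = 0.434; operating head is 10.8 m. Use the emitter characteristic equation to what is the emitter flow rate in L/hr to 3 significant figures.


Approach: apply the emitter characteristic equation, q = Kd * h^x.
q = 1.25 * 10.8^0.434 = 3.51 L/hr
Therefore the emitter flow rate = 3.51 L/hr.


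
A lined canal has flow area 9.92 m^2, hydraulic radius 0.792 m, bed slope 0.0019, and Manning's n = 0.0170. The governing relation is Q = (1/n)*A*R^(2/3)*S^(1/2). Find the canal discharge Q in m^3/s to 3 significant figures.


Q = (1/0.0170) * 9.92 * 0.792^(2/3) * 0.0019^(1/2) = 21.8 m^3/s
Therefore the canal discharge Q = 21.8 m^3/s.


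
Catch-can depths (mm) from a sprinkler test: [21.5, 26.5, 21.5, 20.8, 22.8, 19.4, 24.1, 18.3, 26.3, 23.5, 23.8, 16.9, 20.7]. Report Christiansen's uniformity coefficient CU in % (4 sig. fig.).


Approach: apply Christiansen's uniformity coefficient, CU = (1 - mean_abs_deviation/mean)*100.
mean = 22.0077 mm
mean |d_i - mean| = 2.30059 mm
CU = (1 - 2.30059/22.0077)*100 = 89.55 %
Therefore Christiansen's uniformity coefficient CU = 89.55 %.


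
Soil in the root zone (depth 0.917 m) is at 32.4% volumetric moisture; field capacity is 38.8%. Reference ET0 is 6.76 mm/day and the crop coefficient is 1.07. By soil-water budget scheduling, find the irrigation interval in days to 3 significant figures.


Approach: apply soil-water budget scheduling, SMD = (FC-theta)/100*depth*1000; ETc = ET0*Kc; interval = SMD/ETc.
Step 1 — soil moisture deficit:
  SMD = (38.8 - 32.4)/100 * 0.917 * 1000 = 58.688 mm
Step 2 — daily crop ET (ETc = ET0*Kc):
  ETc = 6.76 * 1.07 = 7.2332 mm/day
Step 3 — irrigation interval (SMD/ETc):
  interval = 58.688 / 7.2332 = 8.11 days
Therefore the irrigation interval = 8.11 days.


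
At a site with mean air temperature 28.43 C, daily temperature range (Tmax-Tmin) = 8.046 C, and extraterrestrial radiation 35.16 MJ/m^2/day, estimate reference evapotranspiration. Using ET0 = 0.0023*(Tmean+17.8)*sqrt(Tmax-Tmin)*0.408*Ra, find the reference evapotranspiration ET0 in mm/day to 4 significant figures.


ET0 = 0.0023*(28.43+17.8)*sqrt(8.046)*0.408*35.16 = 4.327 mm/day
Therefore the reference evapotranspiration ET0 = 4.327 mm/day.


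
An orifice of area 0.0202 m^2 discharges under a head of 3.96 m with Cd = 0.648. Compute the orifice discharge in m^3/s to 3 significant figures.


Approach: apply the orifice equation, Q = Cd*A*sqrt(2*g*h).
Q = 0.648 * 0.0202 * sqrt(2*9.81*3.96) = 0.115 m^3/s
Therefore the orifice discharge = 0.115 m^3/s.


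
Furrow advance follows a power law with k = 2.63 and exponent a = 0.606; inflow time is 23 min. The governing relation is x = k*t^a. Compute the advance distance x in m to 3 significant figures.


x = 2.63 * 23^0.606 = 17.6 m
Therefore the advance distance x = 17.6 m.


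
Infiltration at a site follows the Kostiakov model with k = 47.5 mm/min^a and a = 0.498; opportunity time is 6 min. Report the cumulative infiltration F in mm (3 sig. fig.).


Approach: apply the Kostiakov infiltration equation, F = k*t^a.
F = 47.5 * 6^0.498 = 116 mm
Therefore the cumulative infiltration F = 116 mm.


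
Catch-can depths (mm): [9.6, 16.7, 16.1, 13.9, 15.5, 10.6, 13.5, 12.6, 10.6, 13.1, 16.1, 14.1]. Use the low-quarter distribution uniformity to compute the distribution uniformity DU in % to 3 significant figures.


Approach: apply the low-quarter distribution uniformity, DU = (mean of lowest quarter of readings / overall mean)*100.
sorted lowest 3 of 12: [9.6, 10.6, 10.6] -> mean = 10.267 mm
overall mean = 13.533 mm
DU = (10.267/13.533)*100 = 75.9 %
Therefore the distribution uniformity DU = 75.9 %.


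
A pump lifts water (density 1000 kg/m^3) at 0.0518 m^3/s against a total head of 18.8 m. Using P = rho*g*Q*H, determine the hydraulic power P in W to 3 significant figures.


P = 1000 * 9.81 * 0.0518 * 18.8 = 9550 W
Therefore the hydraulic power P = 9550 W.


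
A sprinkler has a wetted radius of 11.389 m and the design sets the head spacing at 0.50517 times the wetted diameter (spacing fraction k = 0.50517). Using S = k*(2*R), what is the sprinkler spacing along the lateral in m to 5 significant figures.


S = 0.50517 * (2 * 11.389) = 11.507 m
Therefore the sprinkler spacing along the lateral = 11.507 m.


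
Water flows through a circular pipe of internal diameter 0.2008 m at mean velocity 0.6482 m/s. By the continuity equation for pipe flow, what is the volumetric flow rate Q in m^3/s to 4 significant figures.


Approach: apply the continuity equation for pipe flow, Q = A * v with A = pi*(D/2)^2.
A = pi*(0.2008/2)^2 = 0.0316678 m^2
Q = 0.0316678 * 0.6482 = 0.02053 m^3/s
Therefore the volumetric flow rate Q = 0.02053 m^3/s.


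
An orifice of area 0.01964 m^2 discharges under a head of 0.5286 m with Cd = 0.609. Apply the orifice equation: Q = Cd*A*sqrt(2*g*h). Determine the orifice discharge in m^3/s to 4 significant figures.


Q = 0.609 * 0.01964 * sqrt(2*9.81*0.5286) = 0.03852 m^3/s
Therefore the orifice discharge = 0.03852 m^3/s.


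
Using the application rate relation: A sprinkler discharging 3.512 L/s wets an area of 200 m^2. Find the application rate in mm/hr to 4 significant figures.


Approach: apply the application rate relation, rate = (Q/A)*3600.
rate = (3.512 / 200) * 3600 = 63.22 mm/hr
Therefore the application rate = 63.22 mm/hr.


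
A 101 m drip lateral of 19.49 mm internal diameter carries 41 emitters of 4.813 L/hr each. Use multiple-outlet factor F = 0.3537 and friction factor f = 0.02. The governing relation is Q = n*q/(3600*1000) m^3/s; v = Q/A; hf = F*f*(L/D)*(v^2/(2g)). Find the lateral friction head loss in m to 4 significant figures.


Q = 41*4.813/(3600*1000) = 5.48147e-05 m^3/s
A = pi*(19.49e-3/2)^2 = 2.98341e-04 m^2, so v = Q/A = 0.183732 m/s
hf = 0.3537*0.02*(101/0.01949)*(0.183732^2/(2*9.81)) = 0.06307 m
Therefore the lateral friction head loss = 0.06307 m.


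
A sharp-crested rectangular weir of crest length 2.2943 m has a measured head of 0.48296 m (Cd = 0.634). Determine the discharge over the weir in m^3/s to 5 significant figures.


Approach: apply the rectangular weir equation, Q = (2/3)*Cd*L*sqrt(2g)*H^1.5.
Q = (2/3)*0.634*2.2943*sqrt(2*9.81)*0.48296^1.5 = 1.4417 m^3/s
Therefore the discharge over the weir = 1.4417 m^3/s.


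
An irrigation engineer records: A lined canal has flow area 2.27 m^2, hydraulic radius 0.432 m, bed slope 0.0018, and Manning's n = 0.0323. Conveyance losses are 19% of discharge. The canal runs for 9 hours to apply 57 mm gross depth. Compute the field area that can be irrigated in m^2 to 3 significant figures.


Approach: apply Manning's equation with a conveyance and depth budget, Q = (1/n)*A*R^(2/3)*S^(1/2); Q_field = Q*(1-loss); Area = Q_field*t/(d/1000).
Step 1 — canal discharge (Manning's equation):
  Q = (1/0.0323) * 2.27 * 0.432^(2/3) * 0.0018^(1/2) = 1.7039 m^3/s
Step 2 — delivered flow: Q_field = 1.7039*(1 - 19/100) = 1.3802 m^3/s
Step 3 — volume delivered: V = 1.3802 * 9*3600 = 44718 m^3
Step 4 — area served: A = V / (depth/1000) = 44718 / 0.057 = 785000 m^2
Therefore the field area that can be irrigated = 785000 m^2.


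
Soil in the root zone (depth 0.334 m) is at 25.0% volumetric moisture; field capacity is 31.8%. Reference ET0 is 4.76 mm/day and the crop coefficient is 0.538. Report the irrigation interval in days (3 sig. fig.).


Approach: apply soil-water budget scheduling, SMD = (FC-theta)/100*depth*1000; ETc = ET0*Kc; interval = SMD/ETc.
Step 1 — soil moisture deficit:
  SMD = (31.8 - 25.0)/100 * 0.334 * 1000 = 22.712 mm
Step 2 — daily crop ET (ETc = ET0*Kc):
  ETc = 4.76 * 0.538 = 2.5609 mm/day
Step 3 — irrigation interval (SMD/ETc):
  interval = 22.712 / 2.5609 = 8.87 days
Therefore the irrigation interval = 8.87 days.


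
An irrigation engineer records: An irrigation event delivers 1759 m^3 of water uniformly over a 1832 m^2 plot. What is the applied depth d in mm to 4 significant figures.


Approach: apply depth from volume over area, d = (V/A)*1000.
d = (1759 / 1832) * 1000 = 960.2 mm
Therefore the applied depth d = 960.2 mm.


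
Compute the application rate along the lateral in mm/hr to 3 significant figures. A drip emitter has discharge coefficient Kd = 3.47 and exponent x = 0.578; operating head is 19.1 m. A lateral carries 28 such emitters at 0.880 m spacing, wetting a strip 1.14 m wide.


Approach: apply the emitter equation with a lateral mass balance, q = Kd*h^x; Q = n*q; rate = Q/(n*spacing*width).
Step 1 — single emitter flow (q = Kd*h^x):
  q = 3.47 * 19.1^0.578 = 19.088 L/hr
Step 2 — total lateral flow: Q = 28 * 19.088 = 534.47 L/hr
Step 3 — wetted area: A = 28 * 0.880 * 1.14 = 28.090 m^2
Step 4 — application rate: Q/A = 534.47/28.090 = 19.0 mm/hr
Therefore the application rate along the lateral = 19.0 mm/hr.


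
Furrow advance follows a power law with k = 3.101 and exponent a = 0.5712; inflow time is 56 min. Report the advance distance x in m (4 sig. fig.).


Approach: apply the power-law advance function, x = k*t^a.
x = 3.101 * 56^0.5712 = 30.91 m
Therefore the advance distance x = 30.91 m.


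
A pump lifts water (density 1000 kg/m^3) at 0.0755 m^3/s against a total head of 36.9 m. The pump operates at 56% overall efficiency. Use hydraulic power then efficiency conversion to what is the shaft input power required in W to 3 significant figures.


Approach: apply hydraulic power then efficiency conversion, P = rho*g*Q*H; P_in = P/eta.
Step 1 — hydraulic power (P = rho*g*Q*H):
  P = 1000 * 9.81 * 0.0755 * 36.9 = 27330 W
Step 2 — input power: P_in = P/eta = 27330 / 0.56 = 48800 W
Therefore the shaft input power required = 48800 W.


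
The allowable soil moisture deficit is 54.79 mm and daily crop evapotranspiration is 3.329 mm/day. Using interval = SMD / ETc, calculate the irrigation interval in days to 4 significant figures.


interval = 54.79 / 3.329 = 16.46 days
Therefore the irrigation interval = 16.46 days.


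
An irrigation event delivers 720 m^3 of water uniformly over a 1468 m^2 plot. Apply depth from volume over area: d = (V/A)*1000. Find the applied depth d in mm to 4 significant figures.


d = (720 / 1468) * 1000 = 490.5 mm
Therefore the applied depth d = 490.5 mm.


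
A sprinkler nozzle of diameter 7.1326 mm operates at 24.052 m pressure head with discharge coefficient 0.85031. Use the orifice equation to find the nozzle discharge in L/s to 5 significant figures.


Approach: apply the orifice equation, Q = Cd*A*sqrt(2*g*h), A = pi*(d/2)^2.
A = pi*(7.1326e-3/2)^2 = 3.995633e-05 m^2
Q = 0.85031 * 3.995633e-05 * sqrt(2*9.81*24.052) * 1000 = 0.73805 L/s
Therefore the nozzle discharge = 0.73805 L/s.


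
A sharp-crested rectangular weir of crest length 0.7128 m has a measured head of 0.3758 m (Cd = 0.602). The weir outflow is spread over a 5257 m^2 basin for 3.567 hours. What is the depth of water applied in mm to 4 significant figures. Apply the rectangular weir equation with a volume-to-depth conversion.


Approach: apply the rectangular weir equation with a volume-to-depth conversion, Q = (2/3)*Cd*L*sqrt(2g)*H^1.5; d = Q*t/A * 1000.
Step 1 — weir discharge:
  Q = (2/3)*0.602*0.7128*sqrt(2*9.81)*0.3758^1.5 = 0.291916 m^3/s
Step 2 — volume: V = 0.291916 * 3.567*3600 = 3748.55 m^3
Step 3 — depth: d = V/A * 1000 = 3748.55/5257 * 1000 = 713.1 mm
Therefore the depth of water applied = 713.1 mm.


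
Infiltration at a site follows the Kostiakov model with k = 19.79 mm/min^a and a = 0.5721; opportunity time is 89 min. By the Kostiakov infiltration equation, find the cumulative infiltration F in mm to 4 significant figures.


Approach: apply the Kostiakov infiltration equation, F = k*t^a.
F = 19.79 * 89^0.5721 = 258.0 mm
Therefore the cumulative infiltration F = 258.0 mm.


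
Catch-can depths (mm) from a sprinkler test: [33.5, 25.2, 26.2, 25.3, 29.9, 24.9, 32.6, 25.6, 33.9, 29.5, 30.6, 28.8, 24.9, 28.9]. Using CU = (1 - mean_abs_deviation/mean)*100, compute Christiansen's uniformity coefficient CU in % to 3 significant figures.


mean = 28.557 mm
mean |d_i - mean| = 2.7490 mm
CU = (1 - 2.7490/28.557)*100 = 90.4 %
Therefore Christiansen's uniformity coefficient CU = 90.4 %.


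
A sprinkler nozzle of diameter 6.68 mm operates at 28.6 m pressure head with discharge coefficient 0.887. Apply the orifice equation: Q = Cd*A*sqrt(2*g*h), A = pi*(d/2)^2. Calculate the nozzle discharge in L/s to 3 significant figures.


A = pi*(6.68e-3/2)^2 = 3.5046e-05 m^2
Q = 0.887 * 3.5046e-05 * sqrt(2*9.81*28.6) * 1000 = 0.736 L/s
Therefore the nozzle discharge = 0.736 L/s.


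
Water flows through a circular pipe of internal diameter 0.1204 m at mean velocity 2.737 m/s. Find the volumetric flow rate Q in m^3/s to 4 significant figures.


Approach: apply the continuity equation for pipe flow, Q = A * v with A = pi*(D/2)^2.
A = pi*(0.1204/2)^2 = 0.0113853 m^2
Q = 0.0113853 * 2.737 = 0.03116 m^3/s
Therefore the volumetric flow rate Q = 0.03116 m^3/s.


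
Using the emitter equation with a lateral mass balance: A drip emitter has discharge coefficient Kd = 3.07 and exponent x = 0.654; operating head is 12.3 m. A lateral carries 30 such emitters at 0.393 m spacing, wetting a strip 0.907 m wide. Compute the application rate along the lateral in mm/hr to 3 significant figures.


Approach: apply the emitter equation with a lateral mass balance, q = Kd*h^x; Q = n*q; rate = Q/(n*spacing*width).
Step 1 — single emitter flow (q = Kd*h^x):
  q = 3.07 * 12.3^0.654 = 15.847 L/hr
Step 2 — total lateral flow: Q = 30 * 15.847 = 475.40 L/hr
Step 3 — wetted area: A = 30 * 0.393 * 0.907 = 10.694 m^2
Step 4 — application rate: Q/A = 475.40/10.694 = 44.5 mm/hr
Therefore the application rate along the lateral = 44.5 mm/hr.


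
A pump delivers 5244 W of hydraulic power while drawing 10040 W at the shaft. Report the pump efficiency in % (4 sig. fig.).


Approach: apply the efficiency ratio, eta = (P_out/P_in)*100.
eta = (5244 / 10040) * 100 = 52.23 %
Therefore the pump efficiency = 52.23 %.


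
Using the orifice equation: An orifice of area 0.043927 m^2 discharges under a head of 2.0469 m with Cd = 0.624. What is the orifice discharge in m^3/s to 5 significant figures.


Approach: apply the orifice equation, Q = Cd*A*sqrt(2*g*h).
Q = 0.624 * 0.043927 * sqrt(2*9.81*2.0469) = 0.17371 m^3/s
Therefore the orifice discharge = 0.17371 m^3/s.


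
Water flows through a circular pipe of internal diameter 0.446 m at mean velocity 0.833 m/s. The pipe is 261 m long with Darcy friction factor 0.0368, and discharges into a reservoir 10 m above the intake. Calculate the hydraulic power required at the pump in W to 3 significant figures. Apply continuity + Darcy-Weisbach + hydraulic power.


Approach: apply continuity + Darcy-Weisbach + hydraulic power, Q = A*v; hf = f*(L/D)*(v^2/(2g)); H = static + hf; P = rho*g*Q*H.
Step 1 — flow rate (continuity, Q = A*v):
  A = pi*(0.446/2)^2 = 0.15623 m^2
  Q = 0.15623 * 0.833 = 0.13014 m^3/s
Step 2 — friction head loss (Darcy-Weisbach):
  hf = 0.0368 * (261/0.446) * (0.833^2 / (2*9.81))
  hf = 0.76163 m
Step 3 — total head: H = 10 + 0.76163 = 10.762 m
Step 4 — hydraulic power (P = rho*g*Q*H):
  P = 1000 * 9.81 * 0.13014 * 10.762 = 13700 W
Therefore the hydraulic power required at the pump = 13700 W.


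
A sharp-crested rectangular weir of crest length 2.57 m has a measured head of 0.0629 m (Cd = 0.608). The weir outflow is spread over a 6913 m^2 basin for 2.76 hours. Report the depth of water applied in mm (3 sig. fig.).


Approach: apply the rectangular weir equation with a volume-to-depth conversion, Q = (2/3)*Cd*L*sqrt(2g)*H^1.5; d = Q*t/A * 1000.
Step 1 — weir discharge:
  Q = (2/3)*0.608*2.57*sqrt(2*9.81)*0.0629^1.5 = 0.072790 m^3/s
Step 2 — volume: V = 0.072790 * 2.76*3600 = 723.24 m^3
Step 3 — depth: d = V/A * 1000 = 723.24/6913 * 1000 = 105 mm
Therefore the depth of water applied = 105 mm.


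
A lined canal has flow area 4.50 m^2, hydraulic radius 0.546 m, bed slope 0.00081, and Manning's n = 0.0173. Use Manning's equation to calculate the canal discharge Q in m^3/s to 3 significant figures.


Approach: apply Manning's equation, Q = (1/n)*A*R^(2/3)*S^(1/2).
Q = (1/0.0173) * 4.50 * 0.546^(2/3) * 0.00081^(1/2) = 4.95 m^3/s
Therefore the canal discharge Q = 4.95 m^3/s.


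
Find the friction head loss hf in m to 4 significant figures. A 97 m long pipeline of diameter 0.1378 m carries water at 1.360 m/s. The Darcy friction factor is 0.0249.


Approach: apply the Darcy-Weisbach equation, hf = f*(L/D)*(v^2/(2g)).
hf = 0.0249 * (97/0.1378) * (1.360^2 / (2*9.81))
hf = 1.652 m
Therefore the friction head loss hf = 1.652 m.


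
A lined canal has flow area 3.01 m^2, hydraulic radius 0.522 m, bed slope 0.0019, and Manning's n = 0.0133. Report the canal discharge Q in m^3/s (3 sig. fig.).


Approach: apply Manning's equation, Q = (1/n)*A*R^(2/3)*S^(1/2).
Q = (1/0.0133) * 3.01 * 0.522^(2/3) * 0.0019^(1/2) = 6.40 m^3/s
Therefore the canal discharge Q = 6.40 m^3/s.


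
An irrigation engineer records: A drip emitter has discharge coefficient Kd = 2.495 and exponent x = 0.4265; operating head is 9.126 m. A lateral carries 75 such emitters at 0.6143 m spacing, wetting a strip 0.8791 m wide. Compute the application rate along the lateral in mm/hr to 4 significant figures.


Approach: apply the emitter equation with a lateral mass balance, q = Kd*h^x; Q = n*q; rate = Q/(n*spacing*width).
Step 1 — single emitter flow (q = Kd*h^x):
  q = 2.495 * 9.126^0.4265 = 6.40664 L/hr
Step 2 — total lateral flow: Q = 75 * 6.40664 = 480.498 L/hr
Step 3 — wetted area: A = 75 * 0.6143 * 0.8791 = 40.5023 m^2
Step 4 — application rate: Q/A = 480.498/40.5023 = 11.86 mm/hr
Therefore the application rate along the lateral = 11.86 mm/hr.


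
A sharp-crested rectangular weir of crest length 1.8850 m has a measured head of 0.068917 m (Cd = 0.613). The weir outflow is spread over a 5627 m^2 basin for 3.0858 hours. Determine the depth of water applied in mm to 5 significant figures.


Approach: apply the rectangular weir equation with a volume-to-depth conversion, Q = (2/3)*Cd*L*sqrt(2g)*H^1.5; d = Q*t/A * 1000.
Step 1 — weir discharge:
  Q = (2/3)*0.613*1.8850*sqrt(2*9.81)*0.068917^1.5 = 0.06173332 m^3/s
Step 2 — volume: V = 0.06173332 * 3.0858*3600 = 685.7880 m^3
Step 3 — depth: d = V/A * 1000 = 685.7880/5627 * 1000 = 121.87 mm
Therefore the depth of water applied = 121.87 mm.


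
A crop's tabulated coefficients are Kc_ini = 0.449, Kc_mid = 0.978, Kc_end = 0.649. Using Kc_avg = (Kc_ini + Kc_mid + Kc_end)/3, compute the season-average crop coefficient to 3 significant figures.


Kc_avg = (0.449 + 0.978 + 0.649)/3 = 0.692
Therefore the season-average crop coefficient = 0.692.


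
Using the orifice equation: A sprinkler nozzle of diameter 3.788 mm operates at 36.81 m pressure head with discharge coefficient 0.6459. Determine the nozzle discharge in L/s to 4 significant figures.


Approach: apply the orifice equation, Q = Cd*A*sqrt(2*g*h), A = pi*(d/2)^2.
A = pi*(3.788e-3/2)^2 = 1.12696e-05 m^2
Q = 0.6459 * 1.12696e-05 * sqrt(2*9.81*36.81) * 1000 = 0.1956 L/s
Therefore the nozzle discharge = 0.1956 L/s.


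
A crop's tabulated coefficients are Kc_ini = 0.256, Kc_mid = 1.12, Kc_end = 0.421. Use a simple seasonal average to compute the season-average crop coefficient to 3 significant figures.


Approach: apply a simple seasonal average, Kc_avg = (Kc_ini + Kc_mid + Kc_end)/3.
Kc_avg = (0.256 + 1.12 + 0.421)/3 = 0.599
Therefore the season-average crop coefficient = 0.599.


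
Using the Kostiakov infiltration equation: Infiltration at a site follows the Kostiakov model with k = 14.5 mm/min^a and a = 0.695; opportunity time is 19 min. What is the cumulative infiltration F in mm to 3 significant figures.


Approach: apply the Kostiakov infiltration equation, F = k*t^a.
F = 14.5 * 19^0.695 = 112 mm
Therefore the cumulative infiltration F = 112 mm.


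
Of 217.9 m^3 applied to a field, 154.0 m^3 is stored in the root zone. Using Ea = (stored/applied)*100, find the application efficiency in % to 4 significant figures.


Ea = (154.0/217.9)*100 = 70.67 %
Therefore the application efficiency = 70.67 %.


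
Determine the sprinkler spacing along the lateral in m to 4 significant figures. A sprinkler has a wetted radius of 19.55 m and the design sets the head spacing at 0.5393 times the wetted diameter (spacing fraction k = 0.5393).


Approach: apply the sprinkler spacing rule (spacing as a fraction of wetted diameter), S = k*(2*R).
S = 0.5393 * (2 * 19.55) = 21.09 m
Therefore the sprinkler spacing along the lateral = 21.09 m.


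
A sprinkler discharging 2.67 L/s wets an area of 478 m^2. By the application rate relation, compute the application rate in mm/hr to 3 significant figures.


Approach: apply the application rate relation, rate = (Q/A)*3600.
rate = (2.67 / 478) * 3600 = 20.1 mm/hr
Therefore the application rate = 20.1 mm/hr.


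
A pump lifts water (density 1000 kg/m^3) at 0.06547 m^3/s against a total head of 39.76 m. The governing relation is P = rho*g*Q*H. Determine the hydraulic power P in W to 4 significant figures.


P = 1000 * 9.81 * 0.06547 * 39.76 = 25540 W
Therefore the hydraulic power P = 25540 W.


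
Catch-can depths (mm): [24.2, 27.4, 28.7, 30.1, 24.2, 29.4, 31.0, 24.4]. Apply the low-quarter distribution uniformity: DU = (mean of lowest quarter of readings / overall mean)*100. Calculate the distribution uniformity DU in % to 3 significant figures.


sorted lowest 2 of 8: [24.2, 24.2] -> mean = 24.200 mm
overall mean = 27.425 mm
DU = (24.200/27.425)*100 = 88.2 %
Therefore the distribution uniformity DU = 88.2 %.


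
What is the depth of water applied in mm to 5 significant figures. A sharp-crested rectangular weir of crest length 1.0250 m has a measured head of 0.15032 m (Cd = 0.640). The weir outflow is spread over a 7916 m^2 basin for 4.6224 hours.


Approach: apply the rectangular weir equation with a volume-to-depth conversion, Q = (2/3)*Cd*L*sqrt(2g)*H^1.5; d = Q*t/A * 1000.
Step 1 — weir discharge:
  Q = (2/3)*0.640*1.0250*sqrt(2*9.81)*0.15032^1.5 = 0.1128983 m^3/s
Step 2 — volume: V = 0.1128983 * 4.6224*3600 = 1878.699 m^3
Step 3 — depth: d = V/A * 1000 = 1878.699/7916 * 1000 = 237.33 mm
Therefore the depth of water applied = 237.33 mm.
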